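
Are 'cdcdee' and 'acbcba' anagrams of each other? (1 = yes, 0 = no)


Sort characters of 'cdcdee': 'ccddee'
Sort characters of 'acbcba': 'aabbcc'
Sorted forms differ -> they are NOT anagrams
Result: 0

0


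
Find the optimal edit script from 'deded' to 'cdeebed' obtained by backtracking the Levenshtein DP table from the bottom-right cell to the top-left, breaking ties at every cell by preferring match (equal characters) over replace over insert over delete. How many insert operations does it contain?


Edit distance = 3. Backtracking from cell (5, 7) with preference match > replace > insert > delete,
then listing the resulting alignment 'deded' -> 'cdeebed' left to right:
  Step 1: insert 'c' [insertion #1]
  Step 2: keep 'd'
  Step 3: insert 'e' [insertion #2]
  Step 4: keep 'e'
  Step 5: replace d->b
  Step 6: keep 'e'
  Step 7: keep 'd'
Total insertions: 2

2


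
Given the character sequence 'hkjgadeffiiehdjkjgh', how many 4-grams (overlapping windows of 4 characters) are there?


String 'hkjgadeffiiehdjkjgh' has length L = 19.
Number of overlapping n-grams = L - n + 1
Substituting: 19 - 4 + 1 = 16

16


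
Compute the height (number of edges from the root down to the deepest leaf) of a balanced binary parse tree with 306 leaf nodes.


In a balanced binary tree with n leaves the deepest leaf is ceil(log2(n)) edges below the root.
log2(306) = 8.2574
ceil(8.2574) = 9
height (edges) = 9

9


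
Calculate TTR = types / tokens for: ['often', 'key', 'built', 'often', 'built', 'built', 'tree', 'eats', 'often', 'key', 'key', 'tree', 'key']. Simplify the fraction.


Tokens: 13
Unique types: ('built', 'eats', 'key', 'often', 'tree') = 5
TTR = 5/13
Already in lowest terms.

5/13


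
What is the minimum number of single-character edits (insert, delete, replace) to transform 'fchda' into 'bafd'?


Building DP table for s1='fchda' (len 5) and s2='bafd' (len 4):
       b  a  f  d
    0  1  2  3  4
  f 1  1  2  2  3
  c 2  2  2  3  3
  h 3  3  3  3  4
  d 4  4  4  4  3
  a 5  5  4  5  4
Edit distance = dp[5][4] = 4

4


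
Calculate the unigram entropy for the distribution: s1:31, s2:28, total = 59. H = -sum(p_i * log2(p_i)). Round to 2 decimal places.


Computing entropy H = -sum(p_i * log2(p_i)):
  s1: p = 31/59 = 0.5254, -p*log2(p) = 0.4878
  s2: p = 28/59 = 0.4746, -p*log2(p) = 0.5103
H = sum of terms = 0.9981
Rounded to 2 decimals: 1.00

1.00


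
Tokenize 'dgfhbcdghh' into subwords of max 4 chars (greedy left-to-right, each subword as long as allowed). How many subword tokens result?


'dgfhbcdghh' has 10 characters.
Chunking with max size 4:
  Chunk 1: 'dgfh' (positions 0-3)
  Chunk 2: 'bcdg' (positions 4-7)
  Chunk 3: 'hh' (positions 8-9)
Total chunks: ceil(10 / 4) = 3

3


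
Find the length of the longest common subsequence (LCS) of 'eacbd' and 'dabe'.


DP table for LCS of 'eacbd' and 'dabe':
       d  a  b  e
    0  0  0  0  0
  e 0  0  0  0  1
  a 0  0  1  1  1
  c 0  0  1  1  1
  b 0  0  1  2  2
  d 0  1  1  2  2
LCS: 'ab'
LCS length = 2

2


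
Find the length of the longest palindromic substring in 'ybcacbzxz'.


Scanning 'ybcacbzxz' for palindromic substrings.
Substring at positions 1-5: 'bcacb'.
Check: reverse('bcacb') = 'bcacb' -> palindrome confirmed.
Neighbouring characters ('y' / 'z') break symmetry, so it cannot extend further.
No longer palindromic substring exists; longest length = 5

5


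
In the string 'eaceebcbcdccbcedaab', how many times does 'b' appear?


Scanning 'eaceebcbcdccbcedaab' for 'b':
  Position 5: 'b' -> MATCH (count: 1)
  Position 7: 'b' -> MATCH (count: 2)
  Position 12: 'b' -> MATCH (count: 3)
  Position 18: 'b' -> MATCH (count: 4)
Total occurrences of 'b': 4

4


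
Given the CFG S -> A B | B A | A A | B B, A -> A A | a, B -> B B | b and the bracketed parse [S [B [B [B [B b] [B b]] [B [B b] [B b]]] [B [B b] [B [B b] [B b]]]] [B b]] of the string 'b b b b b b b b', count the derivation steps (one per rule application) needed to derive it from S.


Every bracketed nonterminal node [X ...] in the tree is produced by exactly one rule application.
Reading the tree off as a leftmost derivation:
  Step 1: S  =>  B B   (applied S -> B B)
  Step 2: B B  =>  B B B   (applied B -> B B)
  Step 3: B B B  =>  B B B B   (applied B -> B B)
  Step 4: B B B B  =>  B B B B B   (applied B -> B B)
  Step 5: B B B B B  =>  b B B B B   (applied B -> b)
  Step 6: b B B B B  =>  b b B B B   (applied B -> b)
  Step 7: b b B B B  =>  b b B B B B   (applied B -> B B)
  Step 8: b b B B B B  =>  b b b B B B   (applied B -> b)
  Step 9: b b b B B B  =>  b b b b B B   (applied B -> b)
  Step 10: b b b b B B  =>  b b b b B B B   (applied B -> B B)
  Step 11: b b b b B B B  =>  b b b b b B B   (applied B -> b)
  Step 12: b b b b b B B  =>  b b b b b B B B   (applied B -> B B)
  Step 13: b b b b b B B B  =>  b b b b b b B B   (applied B -> b)
  Step 14: b b b b b b B B  =>  b b b b b b b B   (applied B -> b)
  Step 15: b b b b b b b B  =>  b b b b b b b b   (applied B -> b)
Final yield: b b b b b b b b
Total rewrite steps: 15

15


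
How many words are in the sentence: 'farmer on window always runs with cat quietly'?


Counting words by splitting on spaces:
  Word 1: 'farmer'
  Word 2: 'on'
  Word 3: 'window'
  Word 4: 'always'
  Word 5: 'runs'
  Word 6: 'with'
  Word 7: 'cat'
  Word 8: 'quietly'
Total words: 8

8


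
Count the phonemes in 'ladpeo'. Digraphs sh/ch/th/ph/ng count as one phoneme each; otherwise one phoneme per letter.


Parsing 'ladpeo' greedily, digraphs first:
  'l' -> consonant phoneme (phonemes so far: 1)
  'a' -> vowel phoneme (phonemes so far: 2)
  'd' -> consonant phoneme (phonemes so far: 3)
  'p' -> consonant phoneme (phonemes so far: 4)
  'e' -> vowel phoneme (phonemes so far: 5)
  'o' -> vowel phoneme (phonemes so far: 6)
Total phonemes: 6

6


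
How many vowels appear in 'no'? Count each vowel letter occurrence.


Scanning each character of 'no':
  Position 1: 'n' -> consonant (running count: 0)
  Position 2: 'o' -> vowel (running count: 1)
Total vowels: 1

1


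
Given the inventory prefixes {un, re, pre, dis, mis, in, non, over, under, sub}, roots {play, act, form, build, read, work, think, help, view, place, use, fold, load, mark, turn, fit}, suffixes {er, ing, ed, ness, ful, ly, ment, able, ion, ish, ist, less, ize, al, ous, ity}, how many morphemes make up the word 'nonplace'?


Segmenting 'nonplace' against the inventory:
  'non' -> prefix (morpheme 1)
  'place' -> root (morpheme 2)
Total morphemes: 2

2


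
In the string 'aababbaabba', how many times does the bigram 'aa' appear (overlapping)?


Scanning 'aababbaabba' for bigram 'aa':
  Position 0: 'aa' -> MATCH
  Position 1: 'ab' -> no
  Position 2: 'ba' -> no
  Position 3: 'ab' -> no
  Position 4: 'bb' -> no
  Position 5: 'ba' -> no
  Position 6: 'aa' -> MATCH
  Position 7: 'ab' -> no
  Position 8: 'bb' -> no
  Position 9: 'ba' -> no
Total matches: 2

2


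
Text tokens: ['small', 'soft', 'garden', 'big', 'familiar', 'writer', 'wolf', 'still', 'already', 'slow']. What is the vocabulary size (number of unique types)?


Listing all tokens and tracking unique types:
  Token 1: 'small' -> NEW (unique so far: 1)
  Token 2: 'soft' -> NEW (unique so far: 2)
  Token 3: 'garden' -> NEW (unique so far: 3)
  Token 4: 'big' -> NEW (unique so far: 4)
  Token 5: 'familiar' -> NEW (unique so far: 5)
  Token 6: 'writer' -> NEW (unique so far: 6)
  Token 7: 'wolf' -> NEW (unique so far: 7)
  Token 8: 'still' -> NEW (unique so far: 8)
  Token 9: 'already' -> NEW (unique so far: 9)
  Token 10: 'slow' -> NEW (unique so far: 10)
Unique types: ('already', 'big', 'familiar', 'garden', 'slow', 'small', 'soft', 'still', 'wolf', 'writer')
Vocabulary size: 10

10


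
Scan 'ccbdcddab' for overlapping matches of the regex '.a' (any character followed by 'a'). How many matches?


Pattern: .a means any character followed by 'a'.
Scanning 'ccbdcddab' position-by-position:
  Pos 0: window 'cc' -> no
  Pos 1: window 'cb' -> no
  Pos 2: window 'bd' -> no
  Pos 3: window 'dc' -> no
  Pos 4: window 'cd' -> no
  Pos 5: window 'dd' -> no
  Pos 6: window 'da' -> MATCH
  Pos 7: window 'ab' -> no
  Pos 8: window 'b' -> no
Total matches: 1

1


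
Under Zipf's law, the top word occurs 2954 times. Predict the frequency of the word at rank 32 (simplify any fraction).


Zipf's law: freq(rank) = f1 / rank
f1 = 2954, rank = 32
freq = 2954 / 32
GCD(2954, 32) = 2
Simplified: 1477/16

1477/16


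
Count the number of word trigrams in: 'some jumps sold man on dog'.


Word trigrams from [6] words:
  Trigram 1: (some jumps sold)
  Trigram 2: (jumps sold man)
  Trigram 3: (sold man on)
  Trigram 4: (man on dog)
Total word trigrams: 6 - 2 = 4

4


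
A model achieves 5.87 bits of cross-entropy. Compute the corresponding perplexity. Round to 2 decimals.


Perplexity formula: PP = 2^H
H = 5.87
PP = 2^5.87
Decompose: 2^5.87 = 2^5 * 2^0.87
2^5 = 32, 2^0.87 ~ 1.8276629
PP ~ 32 * 1.8276629 = 58.4852128
Rounded to 2 decimals: 58.49

58.49


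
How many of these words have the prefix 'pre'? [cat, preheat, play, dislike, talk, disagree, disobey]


Checking each word for prefix 'pre':
  'cat' -> no (count: 0)
  'preheat' -> YES, starts with 'pre' (count: 1)
  'play' -> no (count: 1)
  'dislike' -> no (count: 1)
  'talk' -> no (count: 1)
  'disagree' -> no (count: 1)
  'disobey' -> no (count: 1)
Total with prefix 'pre': 1

1


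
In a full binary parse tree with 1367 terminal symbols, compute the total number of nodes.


Leaf nodes (terminals): 1367
Internal nodes = n - 1 = 1367 - 1 = 1366
Total = leaves + internal = 1367 + 1366 = 2733

2733


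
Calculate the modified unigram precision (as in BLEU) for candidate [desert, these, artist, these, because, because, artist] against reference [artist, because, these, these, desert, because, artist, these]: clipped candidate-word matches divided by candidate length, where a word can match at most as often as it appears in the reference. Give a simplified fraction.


Reference word counts: {'artist': 2, 'because': 2, 'desert': 1, 'these': 3}
Checking each candidate word (with clipping):
  'desert' -> in reference (ref count 1, used 1/1) -> match (matches: 1)
  'these' -> in reference (ref count 3, used 1/3) -> match (matches: 2)
  'artist' -> in reference (ref count 2, used 1/2) -> match (matches: 3)
  'these' -> in reference (ref count 3, used 2/3) -> match (matches: 4)
  'because' -> in reference (ref count 2, used 1/2) -> match (matches: 5)
  'because' -> in reference (ref count 2, used 2/2) -> match (matches: 6)
  'artist' -> in reference (ref count 2, used 2/2) -> match (matches: 7)
Clipped matches: 7, Candidate length: 7
Precision = 7/7 = 1

1


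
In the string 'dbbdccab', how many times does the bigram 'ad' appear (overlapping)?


Scanning 'dbbdccab' for bigram 'ad':
  Position 0: 'db' -> no
  Position 1: 'bb' -> no
  Position 2: 'bd' -> no
  Position 3: 'dc' -> no
  Position 4: 'cc' -> no
  Position 5: 'ca' -> no
  Position 6: 'ab' -> no
Total matches: 0

0


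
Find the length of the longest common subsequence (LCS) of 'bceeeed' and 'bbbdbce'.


DP table for LCS of 'bceeeed' and 'bbbdbce':
       b  b  b  d  b  c  e
    0  0  0  0  0  0  0  0
  b 0  1  1  1  1  1  1  1
  c 0  1  1  1  1  1  2  2
  e 0  1  1  1  1  1  2  3
  e 0  1  1  1  1  1  2  3
  e 0  1  1  1  1  1  2  3
  e 0  1  1  1  1  1  2  3
  d 0  1  1  1  2  2  2  3
LCS: 'bce'
LCS length = 3

3


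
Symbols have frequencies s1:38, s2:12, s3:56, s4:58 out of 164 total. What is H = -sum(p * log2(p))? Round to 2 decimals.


Computing entropy H = -sum(p_i * log2(p_i)):
  s1: p = 38/164 = 0.2317, -p*log2(p) = 0.4888
  s2: p = 12/164 = 0.0732, -p*log2(p) = 0.2760
  s3: p = 56/164 = 0.3415, -p*log2(p) = 0.5293
  s4: p = 58/164 = 0.3537, -p*log2(p) = 0.5303
H = sum of terms = 1.8244
Rounded to 2 decimals: 1.82

1.82


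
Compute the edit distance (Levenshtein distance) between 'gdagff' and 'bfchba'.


Building DP table for s1='gdagff' (len 6) and s2='bfchba' (len 6):
       b  f  c  h  b  a
    0  1  2  3  4  5  6
  g 1  1  2  3  4  5  6
  d 2  2  2  3  4  5  6
  a 3  3  3  3  4  5  5
  g 4  4  4  4  4  5  6
  f 5  5  4  5  5  5  6
  f 6  6  5  5  6  6  6
Edit distance = dp[6][6] = 6

6


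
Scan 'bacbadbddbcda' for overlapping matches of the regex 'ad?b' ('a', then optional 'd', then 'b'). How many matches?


Pattern: ad?b means 'a', then optional 'd', then 'b'.
Scanning 'bacbadbddbcda' position-by-position:
  Pos 0: window 'bac' -> no
  Pos 1: window 'acb' -> no
  Pos 2: window 'cba' -> no
  Pos 3: window 'bad' -> no
  Pos 4: window 'adb' -> MATCH
  Pos 5: window 'dbd' -> no
  Pos 6: window 'bdd' -> no
  Pos 7: window 'ddb' -> no
  Pos 8: window 'dbc' -> no
  Pos 9: window 'bcd' -> no
  Pos 10: window 'cda' -> no
  Pos 11: window 'da' -> no
  Pos 12: window 'a' -> no
Total matches: 1

1


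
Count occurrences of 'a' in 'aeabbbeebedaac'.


Scanning 'aeabbbeebedaac' for 'a':
  Position 0: 'a' -> MATCH (count: 1)
  Position 2: 'a' -> MATCH (count: 2)
  Position 11: 'a' -> MATCH (count: 3)
  Position 12: 'a' -> MATCH (count: 4)
Total occurrences of 'a': 4

4


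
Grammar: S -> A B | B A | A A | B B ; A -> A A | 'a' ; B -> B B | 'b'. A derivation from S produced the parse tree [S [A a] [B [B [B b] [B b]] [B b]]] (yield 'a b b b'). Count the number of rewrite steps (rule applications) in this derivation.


Every bracketed nonterminal node [X ...] in the tree is produced by exactly one rule application.
Reading the tree off as a leftmost derivation:
  Step 1: S  =>  A B   (applied S -> A B)
  Step 2: A B  =>  a B   (applied A -> a)
  Step 3: a B  =>  a B B   (applied B -> B B)
  Step 4: a B B  =>  a B B B   (applied B -> B B)
  Step 5: a B B B  =>  a b B B   (applied B -> b)
  Step 6: a b B B  =>  a b b B   (applied B -> b)
  Step 7: a b b B  =>  a b b b   (applied B -> b)
Final yield: a b b b
Total rewrite steps: 7

7


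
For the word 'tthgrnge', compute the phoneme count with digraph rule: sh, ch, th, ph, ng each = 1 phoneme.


Parsing 'tthgrnge' greedily, digraphs first:
  't' -> consonant phoneme (phonemes so far: 1)
  'th' -> digraph (1 consonant phoneme) (phonemes so far: 2)
  'g' -> consonant phoneme (phonemes so far: 3)
  'r' -> consonant phoneme (phonemes so far: 4)
  'ng' -> digraph (1 consonant phoneme) (phonemes so far: 5)
  'e' -> vowel phoneme (phonemes so far: 6)
Total phonemes: 6

6


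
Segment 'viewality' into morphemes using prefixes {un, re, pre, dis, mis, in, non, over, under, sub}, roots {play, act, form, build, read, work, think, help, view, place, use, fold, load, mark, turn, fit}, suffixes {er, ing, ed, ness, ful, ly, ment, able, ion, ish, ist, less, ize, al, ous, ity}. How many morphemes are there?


Segmenting 'viewality' against the inventory:
  'view' -> root (morpheme 1)
  'al' -> suffix (morpheme 2)
  'ity' -> suffix (morpheme 3)
Total morphemes: 3

3


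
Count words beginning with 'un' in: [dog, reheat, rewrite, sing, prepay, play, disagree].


Checking each word for prefix 'un':
  'dog' -> no (count: 0)
  'reheat' -> no (count: 0)
  'rewrite' -> no (count: 0)
  'sing' -> no (count: 0)
  'prepay' -> no (count: 0)
  'play' -> no (count: 0)
  'disagree' -> no (count: 0)
Total with prefix 'un': 0

0


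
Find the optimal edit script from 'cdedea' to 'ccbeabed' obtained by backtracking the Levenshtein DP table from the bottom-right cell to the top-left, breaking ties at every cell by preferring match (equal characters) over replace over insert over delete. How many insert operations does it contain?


Edit distance = 5. Backtracking from cell (6, 8) with preference match > replace > insert > delete,
then listing the resulting alignment 'cdedea' -> 'ccbeabed' left to right:
  Step 1: insert 'c' [insertion #1]
  Step 2: keep 'c'
  Step 3: replace d->b
  Step 4: keep 'e'
  Step 5: insert 'a' [insertion #2]
  Step 6: replace d->b
  Step 7: keep 'e'
  Step 8: replace a->d
Total insertions: 2

2


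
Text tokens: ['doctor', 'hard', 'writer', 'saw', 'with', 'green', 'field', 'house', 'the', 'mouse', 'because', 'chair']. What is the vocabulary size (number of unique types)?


Listing all tokens and tracking unique types:
  Token 1: 'doctor' -> NEW (unique so far: 1)
  Token 2: 'hard' -> NEW (unique so far: 2)
  Token 3: 'writer' -> NEW (unique so far: 3)
  Token 4: 'saw' -> NEW (unique so far: 4)
  Token 5: 'with' -> NEW (unique so far: 5)
  Token 6: 'green' -> NEW (unique so far: 6)
  Token 7: 'field' -> NEW (unique so far: 7)
  Token 8: 'house' -> NEW (unique so far: 8)
  Token 9: 'the' -> NEW (unique so far: 9)
  Token 10: 'mouse' -> NEW (unique so far: 10)
  Token 11: 'because' -> NEW (unique so far: 11)
  Token 12: 'chair' -> NEW (unique so far: 12)
Unique types: ('because', 'chair', 'doctor', 'field', 'green', 'hard', 'house', 'mouse', 'saw', 'the', 'with', 'writer')
Vocabulary size: 12

12


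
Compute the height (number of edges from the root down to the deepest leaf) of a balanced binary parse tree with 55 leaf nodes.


In a balanced binary tree with n leaves the deepest leaf is ceil(log2(n)) edges below the root.
log2(55) = 5.7814
ceil(5.7814) = 6
height (edges) = 6

6


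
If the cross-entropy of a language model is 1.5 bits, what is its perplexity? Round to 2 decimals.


Perplexity formula: PP = 2^H
H = 1.5
PP = 2^1.5
Decompose: 2^1.5 = 2^1 * 2^0.5 = 2^1 * sqrt(2)
2^1 = 2, sqrt(2) ~ 1.4142136
PP ~ 2 * 1.4142136 = 2.8284272
Rounded to 2 decimals: 2.83

2.83


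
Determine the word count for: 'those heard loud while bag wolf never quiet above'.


Counting words by splitting on spaces:
  Word 1: 'those'
  Word 2: 'heard'
  Word 3: 'loud'
  Word 4: 'while'
  Word 5: 'bag'
  Word 6: 'wolf'
  Word 7: 'never'
  Word 8: 'quiet'
  Word 9: 'above'
Total words: 9

9


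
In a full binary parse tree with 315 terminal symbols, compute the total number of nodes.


Leaf nodes (terminals): 315
Internal nodes = n - 1 = 315 - 1 = 314
Total = leaves + internal = 315 + 314 = 629

629


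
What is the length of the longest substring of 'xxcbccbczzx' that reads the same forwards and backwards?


Scanning 'xxcbccbczzx' for palindromic substrings.
Substring at positions 2-7: 'cbccbc'.
Check: reverse('cbccbc') = 'cbccbc' -> palindrome confirmed.
Neighbouring characters ('x' / 'z') break symmetry, so it cannot extend further.
No longer palindromic substring exists; longest length = 6

6


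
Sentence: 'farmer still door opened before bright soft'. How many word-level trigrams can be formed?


Word trigrams from [7] words:
  Trigram 1: (farmer still door)
  Trigram 2: (still door opened)
  Trigram 3: (door opened before)
  Trigram 4: (opened before bright)
  Trigram 5: (before bright soft)
Total word trigrams: 7 - 2 = 5

5


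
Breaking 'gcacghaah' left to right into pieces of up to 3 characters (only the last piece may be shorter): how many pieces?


'gcacghaah' has 9 characters.
Chunking with max size 3:
  Chunk 1: 'gca' (positions 0-2)
  Chunk 2: 'cgh' (positions 3-5)
  Chunk 3: 'aah' (positions 6-8)
Total chunks: ceil(9 / 3) = 3

3


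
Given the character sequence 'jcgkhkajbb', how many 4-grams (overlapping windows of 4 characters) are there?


String 'jcgkhkajbb' has length L = 10.
Number of overlapping n-grams = L - n + 1
Substituting: 10 - 4 + 1 = 7

7


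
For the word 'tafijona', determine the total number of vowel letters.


Scanning each character of 'tafijona':
  Position 1: 't' -> consonant (running count: 0)
  Position 2: 'a' -> vowel (running count: 1)
  Position 3: 'f' -> consonant (running count: 1)
  Position 4: 'i' -> vowel (running count: 2)
  Position 5: 'j' -> consonant (running count: 2)
  Position 6: 'o' -> vowel (running count: 3)
  Position 7: 'n' -> consonant (running count: 3)
  Position 8: 'a' -> vowel (running count: 4)
Total vowels: 4

4


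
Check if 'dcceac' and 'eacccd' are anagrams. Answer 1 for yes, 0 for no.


Sort characters of 'dcceac': 'acccde'
Sort characters of 'eacccd': 'acccde'
Sorted forms match -> they ARE anagrams
Result: 1

1


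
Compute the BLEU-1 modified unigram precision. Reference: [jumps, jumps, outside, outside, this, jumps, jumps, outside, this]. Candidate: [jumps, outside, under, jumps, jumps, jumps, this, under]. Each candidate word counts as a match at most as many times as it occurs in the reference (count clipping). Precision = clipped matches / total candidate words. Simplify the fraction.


Reference word counts: {'jumps': 4, 'outside': 3, 'this': 2}
Checking each candidate word (with clipping):
  'jumps' -> in reference (ref count 4, used 1/4) -> match (matches: 1)
  'outside' -> in reference (ref count 3, used 1/3) -> match (matches: 2)
  'under' -> not in reference -> no match (matches: 2)
  'jumps' -> in reference (ref count 4, used 2/4) -> match (matches: 3)
  'jumps' -> in reference (ref count 4, used 3/4) -> match (matches: 4)
  'jumps' -> in reference (ref count 4, used 4/4) -> match (matches: 5)
  'this' -> in reference (ref count 2, used 1/2) -> match (matches: 6)
  'under' -> not in reference -> no match (matches: 6)
Clipped matches: 6, Candidate length: 8
Precision = 6/8 = 3/4

3/4


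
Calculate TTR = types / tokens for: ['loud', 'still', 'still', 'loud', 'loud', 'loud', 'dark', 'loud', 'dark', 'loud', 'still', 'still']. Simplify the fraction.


Tokens: 12
Unique types: ('dark', 'loud', 'still') = 3
TTR = 3/12
Simplify: divide both by 3 -> 1/4
TTR = 1/4

1/4


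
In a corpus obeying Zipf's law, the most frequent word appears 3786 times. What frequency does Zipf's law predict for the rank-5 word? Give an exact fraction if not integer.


Zipf's law: freq(rank) = f1 / rank
f1 = 3786, rank = 5
freq = 3786 / 5
GCD(3786, 5) = 1
Simplified: 3786/5

3786/5


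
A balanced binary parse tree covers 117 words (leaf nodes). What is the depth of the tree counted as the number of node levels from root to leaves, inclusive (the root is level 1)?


In a balanced binary tree with n leaves the deepest leaf is ceil(log2(n)) edges below the root,
so counting node levels inclusive of root and leaves gives ceil(log2(n)) + 1 levels.
log2(117) = 6.8704
ceil(6.8704) = 7
levels = 7 + 1 = 8

8


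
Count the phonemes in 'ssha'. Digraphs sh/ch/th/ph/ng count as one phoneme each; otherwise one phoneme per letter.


Parsing 'ssha' greedily, digraphs first:
  's' -> consonant phoneme (phonemes so far: 1)
  'sh' -> digraph (1 consonant phoneme) (phonemes so far: 2)
  'a' -> vowel phoneme (phonemes so far: 3)
Total phonemes: 3

3


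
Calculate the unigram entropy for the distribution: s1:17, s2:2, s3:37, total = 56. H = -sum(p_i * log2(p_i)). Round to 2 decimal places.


Computing entropy H = -sum(p_i * log2(p_i)):
  s1: p = 17/56 = 0.3036, -p*log2(p) = 0.5221
  s2: p = 2/56 = 0.0357, -p*log2(p) = 0.1717
  s3: p = 37/56 = 0.6607, -p*log2(p) = 0.3950
H = sum of terms = 1.0888
Rounded to 2 decimals: 1.09

1.09


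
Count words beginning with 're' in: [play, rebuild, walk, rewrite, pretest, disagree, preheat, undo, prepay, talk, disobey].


Checking each word for prefix 're':
  'play' -> no (count: 0)
  'rebuild' -> YES, starts with 're' (count: 1)
  'walk' -> no (count: 1)
  'rewrite' -> YES, starts with 're' (count: 2)
  'pretest' -> no (count: 2)
  'disagree' -> no (count: 2)
  'preheat' -> no (count: 2)
  'undo' -> no (count: 2)
  'prepay' -> no (count: 2)
  'talk' -> no (count: 2)
  'disobey' -> no (count: 2)
Total with prefix 're': 2

2


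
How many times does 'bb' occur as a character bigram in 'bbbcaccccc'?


Scanning 'bbbcaccccc' for bigram 'bb':
  Position 0: 'bb' -> MATCH
  Position 1: 'bb' -> MATCH
  Position 2: 'bc' -> no
  Position 3: 'ca' -> no
  Position 4: 'ac' -> no
  Position 5: 'cc' -> no
  Position 6: 'cc' -> no
  Position 7: 'cc' -> no
  Position 8: 'cc' -> no
Total matches: 2

2


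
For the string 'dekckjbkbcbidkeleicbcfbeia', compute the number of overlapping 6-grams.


String 'dekckjbkbcbidkeleicbcfbeia' has length L = 26.
Number of overlapping n-grams = L - n + 1
Substituting: 26 - 6 + 1 = 21

21


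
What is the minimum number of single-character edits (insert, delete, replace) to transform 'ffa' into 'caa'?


Building DP table for s1='ffa' (len 3) and s2='caa' (len 3):
       c  a  a
    0  1  2  3
  f 1  1  2  3
  f 2  2  2  3
  a 3  3  2  2
Edit distance = dp[3][3] = 2

2


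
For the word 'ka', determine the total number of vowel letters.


Scanning each character of 'ka':
  Position 1: 'k' -> consonant (running count: 0)
  Position 2: 'a' -> vowel (running count: 1)
Total vowels: 1

1


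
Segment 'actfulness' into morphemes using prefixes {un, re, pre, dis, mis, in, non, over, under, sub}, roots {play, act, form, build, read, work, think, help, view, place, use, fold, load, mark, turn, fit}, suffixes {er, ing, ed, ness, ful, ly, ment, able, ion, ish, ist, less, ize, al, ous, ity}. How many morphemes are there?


Segmenting 'actfulness' against the inventory:
  'act' -> root (morpheme 1)
  'ful' -> suffix (morpheme 2)
  'ness' -> suffix (morpheme 3)
Total morphemes: 3

3


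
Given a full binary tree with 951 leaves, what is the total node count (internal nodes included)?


Leaf nodes (terminals): 951
Internal nodes = n - 1 = 951 - 1 = 950
Total = leaves + internal = 951 + 950 = 1901

1901


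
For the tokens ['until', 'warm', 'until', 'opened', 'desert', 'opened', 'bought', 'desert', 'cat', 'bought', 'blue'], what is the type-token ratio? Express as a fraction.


Tokens: 11
Unique types: ('blue', 'bought', 'cat', 'desert', 'opened', 'until', 'warm') = 7
TTR = 7/11
Already in lowest terms.

7/11


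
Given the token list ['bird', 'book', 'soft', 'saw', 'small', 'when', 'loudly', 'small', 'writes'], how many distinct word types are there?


Listing all tokens and tracking unique types:
  Token 1: 'bird' -> NEW (unique so far: 1)
  Token 2: 'book' -> NEW (unique so far: 2)
  Token 3: 'soft' -> NEW (unique so far: 3)
  Token 4: 'saw' -> NEW (unique so far: 4)
  Token 5: 'small' -> NEW (unique so far: 5)
  Token 6: 'when' -> NEW (unique so far: 6)
  Token 7: 'loudly' -> NEW (unique so far: 7)
  Token 8: 'small' -> duplicate (unique so far: 7)
  Token 9: 'writes' -> NEW (unique so far: 8)
Unique types: ('bird', 'book', 'loudly', 'saw', 'small', 'soft', 'when', 'writes')
Vocabulary size: 8

8


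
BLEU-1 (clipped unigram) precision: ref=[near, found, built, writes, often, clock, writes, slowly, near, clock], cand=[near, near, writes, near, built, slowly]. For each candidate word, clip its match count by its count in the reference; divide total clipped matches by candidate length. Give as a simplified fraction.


Reference word counts: {'built': 1, 'clock': 2, 'found': 1, 'near': 2, 'often': 1, 'slowly': 1, 'writes': 2}
Checking each candidate word (with clipping):
  'near' -> in reference (ref count 2, used 1/2) -> match (matches: 1)
  'near' -> in reference (ref count 2, used 2/2) -> match (matches: 2)
  'writes' -> in reference (ref count 2, used 1/2) -> match (matches: 3)
  'near' -> ref count 2 already used up (2/2) -> clipped, no match (matches: 3)
  'built' -> in reference (ref count 1, used 1/1) -> match (matches: 4)
  'slowly' -> in reference (ref count 1, used 1/1) -> match (matches: 5)
Clipped matches: 5, Candidate length: 6
Precision = 5/6

5/6


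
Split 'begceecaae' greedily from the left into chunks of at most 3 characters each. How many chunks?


'begceecaae' has 10 characters.
Chunking with max size 3:
  Chunk 1: 'beg' (positions 0-2)
  Chunk 2: 'cee' (positions 3-5)
  Chunk 3: 'caa' (positions 6-8)
  Chunk 4: 'e' (positions 9-9)
Total chunks: ceil(10 / 3) = 4

4


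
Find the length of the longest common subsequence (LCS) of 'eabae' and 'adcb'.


DP table for LCS of 'eabae' and 'adcb':
       a  d  c  b
    0  0  0  0  0
  e 0  0  0  0  0
  a 0  1  1  1  1
  b 0  1  1  1  2
  a 0  1  1  1  2
  e 0  1  1  1  2
LCS: 'ab'
LCS length = 2

2


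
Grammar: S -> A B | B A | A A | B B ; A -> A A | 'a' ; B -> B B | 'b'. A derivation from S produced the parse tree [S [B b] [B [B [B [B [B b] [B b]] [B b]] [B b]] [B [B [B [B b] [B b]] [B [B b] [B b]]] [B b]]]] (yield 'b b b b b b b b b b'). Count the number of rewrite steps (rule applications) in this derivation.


Every bracketed nonterminal node [X ...] in the tree is produced by exactly one rule application.
Reading the tree off as a leftmost derivation:
  Step 1: S  =>  B B   (applied S -> B B)
  Step 2: B B  =>  b B   (applied B -> b)
  Step 3: b B  =>  b B B   (applied B -> B B)
  Step 4: b B B  =>  b B B B   (applied B -> B B)
  Step 5: b B B B  =>  b B B B B   (applied B -> B B)
  Step 6: b B B B B  =>  b B B B B B   (applied B -> B B)
  Step 7: b B B B B B  =>  b b B B B B   (applied B -> b)
  Step 8: b b B B B B  =>  b b b B B B   (applied B -> b)
  Step 9: b b b B B B  =>  b b b b B B   (applied B -> b)
  Step 10: b b b b B B  =>  b b b b b B   (applied B -> b)
  Step 11: b b b b b B  =>  b b b b b B B   (applied B -> B B)
  Step 12: b b b b b B B  =>  b b b b b B B B   (applied B -> B B)
  Step 13: b b b b b B B B  =>  b b b b b B B B B   (applied B -> B B)
  Step 14: b b b b b B B B B  =>  b b b b b b B B B   (applied B -> b)
  Step 15: b b b b b b B B B  =>  b b b b b b b B B   (applied B -> b)
  Step 16: b b b b b b b B B  =>  b b b b b b b B B B   (applied B -> B B)
  Step 17: b b b b b b b B B B  =>  b b b b b b b b B B   (applied B -> b)
  Step 18: b b b b b b b b B B  =>  b b b b b b b b b B   (applied B -> b)
  Step 19: b b b b b b b b b B  =>  b b b b b b b b b b   (applied B -> b)
Final yield: b b b b b b b b b b
Total rewrite steps: 19

19


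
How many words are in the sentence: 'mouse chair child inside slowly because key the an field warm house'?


Counting words by splitting on spaces:
  Word 1: 'mouse'
  Word 2: 'chair'
  Word 3: 'child'
  Word 4: 'inside'
  Word 5: 'slowly'
  Word 6: 'because'
  Word 7: 'key'
  Word 8: 'the'
  Word 9: 'an'
  Word 10: 'field'
  Word 11: 'warm'
  Word 12: 'house'
Total words: 12

12


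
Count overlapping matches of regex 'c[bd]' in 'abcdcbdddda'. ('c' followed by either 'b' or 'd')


Pattern: c[bd] means 'c' followed by either 'b' or 'd'.
Scanning 'abcdcbdddda' position-by-position:
  Pos 0: window 'ab' -> no
  Pos 1: window 'bc' -> no
  Pos 2: window 'cd' -> MATCH
  Pos 3: window 'dc' -> no
  Pos 4: window 'cb' -> MATCH
  Pos 5: window 'bd' -> no
  Pos 6: window 'dd' -> no
  Pos 7: window 'dd' -> no
  Pos 8: window 'dd' -> no
  Pos 9: window 'da' -> no
  Pos 10: window 'a' -> no
Total matches: 2

2


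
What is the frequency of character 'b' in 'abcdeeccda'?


Scanning 'abcdeeccda' for 'b':
  Position 1: 'b' -> MATCH (count: 1)
Total occurrences of 'b': 1

1


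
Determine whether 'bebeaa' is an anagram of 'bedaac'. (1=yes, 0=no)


Sort characters of 'bebeaa': 'aabbee'
Sort characters of 'bedaac': 'aabcde'
Sorted forms differ -> they are NOT anagrams
Result: 0

0


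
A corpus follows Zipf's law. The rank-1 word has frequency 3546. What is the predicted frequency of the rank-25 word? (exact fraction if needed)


Zipf's law: freq(rank) = f1 / rank
f1 = 3546, rank = 25
freq = 3546 / 25
GCD(3546, 25) = 1
Simplified: 3546/25

3546/25


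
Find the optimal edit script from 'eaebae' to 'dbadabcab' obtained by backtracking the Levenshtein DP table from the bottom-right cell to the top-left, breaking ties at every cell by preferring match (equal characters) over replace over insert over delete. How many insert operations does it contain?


Edit distance = 6. Backtracking from cell (6, 9) with preference match > replace > insert > delete,
then listing the resulting alignment 'eaebae' -> 'dbadabcab' left to right:
  Step 1: insert 'd' [insertion #1]
  Step 2: replace e->b
  Step 3: keep 'a'
  Step 4: insert 'd' [insertion #2]
  Step 5: replace e->a
  Step 6: keep 'b'
  Step 7: insert 'c' [insertion #3]
  Step 8: keep 'a'
  Step 9: replace e->b
Total insertions: 3

3


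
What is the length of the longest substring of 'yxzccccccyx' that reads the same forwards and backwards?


Scanning 'yxzccccccyx' for palindromic substrings.
Substring at positions 3-8: 'cccccc'.
Check: reverse('cccccc') = 'cccccc' -> palindrome confirmed.
Neighbouring characters ('z' / 'y') break symmetry, so it cannot extend further.
No longer palindromic substring exists; longest length = 6

6


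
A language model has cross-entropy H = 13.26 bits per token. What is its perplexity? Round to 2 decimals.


Perplexity formula: PP = 2^H
H = 13.26
PP = 2^13.26
Decompose: 2^13.26 = 2^13 * 2^0.26
2^13 = 8192, 2^0.26 ~ 1.1974787
PP ~ 8192 * 1.1974787 = 9809.7455104
Rounded to 2 decimals: 9809.75

9809.75


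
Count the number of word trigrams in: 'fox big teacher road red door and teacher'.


Word trigrams from [8] words:
  Trigram 1: (fox big teacher)
  Trigram 2: (big teacher road)
  Trigram 3: (teacher road red)
  Trigram 4: (road red door)
  Trigram 5: (red door and)
  Trigram 6: (door and teacher)
Total word trigrams: 8 - 2 = 6

6


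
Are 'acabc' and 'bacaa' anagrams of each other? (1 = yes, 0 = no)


Sort characters of 'acabc': 'aabcc'
Sort characters of 'bacaa': 'aaabc'
Sorted forms differ -> they are NOT anagrams
Result: 0

0


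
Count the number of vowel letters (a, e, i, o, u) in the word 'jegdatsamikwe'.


Scanning each character of 'jegdatsamikwe':
  Position 1: 'j' -> consonant (running count: 0)
  Position 2: 'e' -> vowel (running count: 1)
  Position 3: 'g' -> consonant (running count: 1)
  Position 4: 'd' -> consonant (running count: 1)
  Position 5: 'a' -> vowel (running count: 2)
  Position 6: 't' -> consonant (running count: 2)
  Position 7: 's' -> consonant (running count: 2)
  Position 8: 'a' -> vowel (running count: 3)
  Position 9: 'm' -> consonant (running count: 3)
  Position 10: 'i' -> vowel (running count: 4)
  Position 11: 'k' -> consonant (running count: 4)
  Position 12: 'w' -> consonant (running count: 4)
  Position 13: 'e' -> vowel (running count: 5)
Total vowels: 5

5


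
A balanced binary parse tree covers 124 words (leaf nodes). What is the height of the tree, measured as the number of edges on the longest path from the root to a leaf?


In a balanced binary tree with n leaves the deepest leaf is ceil(log2(n)) edges below the root.
log2(124) = 6.9542
ceil(6.9542) = 7
height (edges) = 7

7


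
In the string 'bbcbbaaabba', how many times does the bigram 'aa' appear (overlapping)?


Scanning 'bbcbbaaabba' for bigram 'aa':
  Position 0: 'bb' -> no
  Position 1: 'bc' -> no
  Position 2: 'cb' -> no
  Position 3: 'bb' -> no
  Position 4: 'ba' -> no
  Position 5: 'aa' -> MATCH
  Position 6: 'aa' -> MATCH
  Position 7: 'ab' -> no
  Position 8: 'bb' -> no
  Position 9: 'ba' -> no
Total matches: 2

2


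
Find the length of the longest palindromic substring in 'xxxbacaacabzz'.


Scanning 'xxxbacaacabzz' for palindromic substrings.
Substring at positions 3-10: 'bacaacab'.
Check: reverse('bacaacab') = 'bacaacab' -> palindrome confirmed.
Neighbouring characters ('x' / 'z') break symmetry, so it cannot extend further.
No longer palindromic substring exists; longest length = 8

8


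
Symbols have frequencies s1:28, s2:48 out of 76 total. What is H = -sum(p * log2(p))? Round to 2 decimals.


Computing entropy H = -sum(p_i * log2(p_i)):
  s1: p = 28/76 = 0.3684, -p*log2(p) = 0.5307
  s2: p = 48/76 = 0.6316, -p*log2(p) = 0.4187
H = sum of terms = 0.9494
Rounded to 2 decimals: 0.95

0.95


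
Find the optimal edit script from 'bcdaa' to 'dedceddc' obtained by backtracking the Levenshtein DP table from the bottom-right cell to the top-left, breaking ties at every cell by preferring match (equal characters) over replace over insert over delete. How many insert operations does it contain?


Edit distance = 6. Backtracking from cell (5, 8) with preference match > replace > insert > delete,
then listing the resulting alignment 'bcdaa' -> 'dedceddc' left to right:
  Step 1: insert 'd' [insertion #1]
  Step 2: insert 'e' [insertion #2]
  Step 3: replace b->d
  Step 4: keep 'c'
  Step 5: insert 'e' [insertion #3]
  Step 6: keep 'd'
  Step 7: replace a->d
  Step 8: replace a->c
Total insertions: 3

3


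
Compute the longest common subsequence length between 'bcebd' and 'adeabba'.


DP table for LCS of 'bcebd' and 'adeabba':
       a  d  e  a  b  b  a
    0  0  0  0  0  0  0  0
  b 0  0  0  0  0  1  1  1
  c 0  0  0  0  0  1  1  1
  e 0  0  0  1  1  1  1  1
  b 0  0  0  1  1  2  2  2
  d 0  0  1  1  1  2  2  2
LCS: 'bb'
LCS length = 2

2


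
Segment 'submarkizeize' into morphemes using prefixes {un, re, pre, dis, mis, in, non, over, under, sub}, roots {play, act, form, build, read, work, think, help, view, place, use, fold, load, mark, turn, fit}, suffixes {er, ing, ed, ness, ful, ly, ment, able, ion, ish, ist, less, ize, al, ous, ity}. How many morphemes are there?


Segmenting 'submarkizeize' against the inventory:
  'sub' -> prefix (morpheme 1)
  'mark' -> root (morpheme 2)
  'ize' -> suffix (morpheme 3)
  'ize' -> suffix (morpheme 4)
Total morphemes: 4

4


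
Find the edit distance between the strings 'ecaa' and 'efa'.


Building DP table for s1='ecaa' (len 4) and s2='efa' (len 3):
       e  f  a
    0  1  2  3
  e 1  0  1  2
  c 2  1  1  2
  a 3  2  2  1
  a 4  3  3  2
Edit distance = dp[4][3] = 2

2


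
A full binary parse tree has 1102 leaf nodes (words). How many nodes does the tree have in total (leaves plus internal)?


Leaf nodes (terminals): 1102
Internal nodes = n - 1 = 1102 - 1 = 1101
Total = leaves + internal = 1102 + 1101 = 2203

2203


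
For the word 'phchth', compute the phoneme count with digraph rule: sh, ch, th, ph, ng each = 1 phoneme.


Parsing 'phchth' greedily, digraphs first:
  'ph' -> digraph (1 consonant phoneme) (phonemes so far: 1)
  'ch' -> digraph (1 consonant phoneme) (phonemes so far: 2)
  'th' -> digraph (1 consonant phoneme) (phonemes so far: 3)
Total phonemes: 3

3


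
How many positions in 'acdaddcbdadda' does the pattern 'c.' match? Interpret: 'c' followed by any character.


Pattern: c. means 'c' followed by any character.
Scanning 'acdaddcbdadda' position-by-position:
  Pos 0: window 'ac' -> no
  Pos 1: window 'cd' -> MATCH
  Pos 2: window 'da' -> no
  Pos 3: window 'ad' -> no
  Pos 4: window 'dd' -> no
  Pos 5: window 'dc' -> no
  Pos 6: window 'cb' -> MATCH
  Pos 7: window 'bd' -> no
  Pos 8: window 'da' -> no
  Pos 9: window 'ad' -> no
  Pos 10: window 'dd' -> no
  Pos 11: window 'da' -> no
  Pos 12: window 'a' -> no
Total matches: 2

2


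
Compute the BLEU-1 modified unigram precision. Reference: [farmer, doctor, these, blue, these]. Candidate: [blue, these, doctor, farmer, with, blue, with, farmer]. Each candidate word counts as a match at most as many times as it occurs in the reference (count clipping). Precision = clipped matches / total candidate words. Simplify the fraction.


Reference word counts: {'blue': 1, 'doctor': 1, 'farmer': 1, 'these': 2}
Checking each candidate word (with clipping):
  'blue' -> in reference (ref count 1, used 1/1) -> match (matches: 1)
  'these' -> in reference (ref count 2, used 1/2) -> match (matches: 2)
  'doctor' -> in reference (ref count 1, used 1/1) -> match (matches: 3)
  'farmer' -> in reference (ref count 1, used 1/1) -> match (matches: 4)
  'with' -> not in reference -> no match (matches: 4)
  'blue' -> ref count 1 already used up (1/1) -> clipped, no match (matches: 4)
  'with' -> not in reference -> no match (matches: 4)
  'farmer' -> ref count 1 already used up (1/1) -> clipped, no match (matches: 4)
Clipped matches: 4, Candidate length: 8
Precision = 4/8 = 1/2

1/2


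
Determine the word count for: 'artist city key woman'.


Counting words by splitting on spaces:
  Word 1: 'artist'
  Word 2: 'city'
  Word 3: 'key'
  Word 4: 'woman'
Total words: 4

4


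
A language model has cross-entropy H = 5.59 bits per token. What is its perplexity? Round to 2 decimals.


Perplexity formula: PP = 2^H
H = 5.59
PP = 2^5.59
Decompose: 2^5.59 = 2^5 * 2^0.59
2^5 = 32, 2^0.59 ~ 1.5052467
PP ~ 32 * 1.5052467 = 48.1678944
Rounded to 2 decimals: 48.17

48.17
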